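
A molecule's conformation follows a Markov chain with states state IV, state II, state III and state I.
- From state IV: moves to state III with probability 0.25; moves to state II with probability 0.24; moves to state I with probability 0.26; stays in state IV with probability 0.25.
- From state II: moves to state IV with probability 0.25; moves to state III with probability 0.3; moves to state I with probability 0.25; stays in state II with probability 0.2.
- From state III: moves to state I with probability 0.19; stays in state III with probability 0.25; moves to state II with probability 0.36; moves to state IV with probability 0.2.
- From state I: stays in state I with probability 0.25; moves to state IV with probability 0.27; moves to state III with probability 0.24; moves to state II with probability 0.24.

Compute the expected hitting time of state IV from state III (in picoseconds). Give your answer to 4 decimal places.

Let t(s) be the expected number of picoseconds to first reach state IV from state s, with t(state IV) = 0. Conditioning on the first picosecond:
t(state II) = 1 + 0.2·t(state II) + 0.3·t(state III) + 0.25·t(state I)
t(state III) = 1 + 0.36·t(state II) + 0.25·t(state III) + 0.19·t(state I)
t(state I) = 1 + 0.24·t(state II) + 0.24·t(state III) + 0.25·t(state I)
Solving: t(state II) = 4.1484, t(state III) = 4.3514, t(state I) = 4.0533.
Expected picoseconds from state III to state IV: 4.3514.

4.3514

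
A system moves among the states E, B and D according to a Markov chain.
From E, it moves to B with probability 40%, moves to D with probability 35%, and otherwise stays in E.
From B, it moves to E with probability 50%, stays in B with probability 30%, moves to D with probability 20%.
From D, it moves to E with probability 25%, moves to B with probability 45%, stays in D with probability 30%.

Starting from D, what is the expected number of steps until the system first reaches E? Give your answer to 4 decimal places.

2.8750

Let t(s) be the expected number of steps to first reach E from state s, with t(E) = 0. Conditioning on the first step:
t(B) = 1 + 0.3·t(B) + 0.2·t(D)
t(D) = 1 + 0.45·t(B) + 0.3·t(D)
Solving: t(B) = 2.2500, t(D) = 2.8750.
Expected steps from D to E: 2.8750.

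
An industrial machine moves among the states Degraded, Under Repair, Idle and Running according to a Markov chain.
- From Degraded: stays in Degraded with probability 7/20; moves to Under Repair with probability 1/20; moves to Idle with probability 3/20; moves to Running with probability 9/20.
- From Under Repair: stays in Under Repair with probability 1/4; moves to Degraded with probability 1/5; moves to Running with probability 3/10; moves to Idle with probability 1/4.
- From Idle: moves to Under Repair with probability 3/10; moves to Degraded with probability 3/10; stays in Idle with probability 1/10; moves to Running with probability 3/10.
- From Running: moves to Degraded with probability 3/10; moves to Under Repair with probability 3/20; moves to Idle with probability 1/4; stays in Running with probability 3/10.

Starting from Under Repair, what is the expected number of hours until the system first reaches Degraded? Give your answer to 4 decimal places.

3.9724

Let t(s) be the expected number of hours to first reach Degraded from state s, with t(Degraded) = 0. Conditioning on the first hour:
t(Under Repair) = 1 + 0.25·t(Under Repair) + 0.25·t(Idle) + 0.3·t(Running)
t(Idle) = 1 + 0.3·t(Under Repair) + 0.1·t(Idle) + 0.3·t(Running)
t(Running) = 1 + 0.15·t(Under Repair) + 0.25·t(Idle) + 0.3·t(Running)
Solving: t(Under Repair) = 3.9724, t(Idle) = 3.6269, t(Running) = 3.5751.
Expected hours from Under Repair to Degraded: 3.9724.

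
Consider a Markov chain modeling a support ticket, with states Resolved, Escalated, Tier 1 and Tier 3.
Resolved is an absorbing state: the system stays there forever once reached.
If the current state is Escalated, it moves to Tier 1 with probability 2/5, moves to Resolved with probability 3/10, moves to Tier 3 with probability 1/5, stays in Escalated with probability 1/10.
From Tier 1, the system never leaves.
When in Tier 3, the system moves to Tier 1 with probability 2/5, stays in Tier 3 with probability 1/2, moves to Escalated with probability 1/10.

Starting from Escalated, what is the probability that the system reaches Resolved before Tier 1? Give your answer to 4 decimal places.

0.3488

Let h(s) be the probability of absorption at Resolved starting from transient state s. Then h(Resolved) = 1 and h(Tier 1) = 0. By first-step analysis:
h(Escalated) = 0.3·1 + 0.1·h(Escalated) + 0.4·0 + 0.2·h(Tier 3)
h(Tier 3) = 0.1·h(Escalated) + 0.4·0 + 0.5·h(Tier 3)
Solving: h(Escalated) = 0.3488, h(Tier 3) = 0.0698.
Starting from Escalated, the probability is 0.3488.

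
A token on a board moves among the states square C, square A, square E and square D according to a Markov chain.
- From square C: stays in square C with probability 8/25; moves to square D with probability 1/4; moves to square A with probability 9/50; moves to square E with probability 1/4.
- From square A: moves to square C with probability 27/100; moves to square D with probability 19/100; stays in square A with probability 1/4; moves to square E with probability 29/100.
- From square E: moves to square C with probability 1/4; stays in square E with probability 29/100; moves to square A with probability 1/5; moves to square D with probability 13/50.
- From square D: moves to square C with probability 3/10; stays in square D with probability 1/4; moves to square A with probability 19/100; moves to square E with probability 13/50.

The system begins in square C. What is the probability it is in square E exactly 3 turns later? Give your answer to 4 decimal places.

Propagate the distribution vector 3 turns from square C.
After 0 turns: (1.0000, 0.0000, 0.0000, 0.0000)
After 1 turn: (0.3200, 0.1800, 0.2500, 0.2500)
After 2 turns: (0.2885, 0.2001, 0.2697, 0.2417)
After 3 turns: (0.2863, 0.2018, 0.2712, 0.2407)
P(in square E after 3 turns) = 0.2712

0.2712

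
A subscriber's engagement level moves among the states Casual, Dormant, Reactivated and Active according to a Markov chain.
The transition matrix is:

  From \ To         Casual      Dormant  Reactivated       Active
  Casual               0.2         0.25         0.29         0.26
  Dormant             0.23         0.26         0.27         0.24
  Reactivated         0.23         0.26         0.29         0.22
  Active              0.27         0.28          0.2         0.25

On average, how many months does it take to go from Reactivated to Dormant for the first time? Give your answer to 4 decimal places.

Let t(s) be the expected number of months to first reach Dormant from state s, with t(Dormant) = 0. Conditioning on the first month:
t(Casual) = 1 + 0.2·t(Casual) + 0.29·t(Reactivated) + 0.26·t(Active)
t(Reactivated) = 1 + 0.23·t(Casual) + 0.29·t(Reactivated) + 0.22·t(Active)
t(Active) = 1 + 0.27·t(Casual) + 0.2·t(Reactivated) + 0.25·t(Active)
Solving: t(Casual) = 3.8449, t(Reactivated) = 3.8109, t(Active) = 3.7338.
Expected months from Reactivated to Dormant: 3.8109.

3.8109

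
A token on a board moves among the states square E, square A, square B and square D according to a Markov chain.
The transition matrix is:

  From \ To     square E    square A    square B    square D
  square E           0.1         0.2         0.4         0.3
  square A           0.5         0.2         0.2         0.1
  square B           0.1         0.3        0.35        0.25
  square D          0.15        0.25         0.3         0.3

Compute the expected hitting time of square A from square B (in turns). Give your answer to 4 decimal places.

3.6337

Let t(s) be the expected number of turns to first reach square A from state s, with t(square A) = 0. Conditioning on the first turn:
t(square E) = 1 + 0.1·t(square E) + 0.4·t(square B) + 0.3·t(square D)
t(square B) = 1 + 0.1·t(square E) + 0.35·t(square B) + 0.25·t(square D)
t(square D) = 1 + 0.15·t(square E) + 0.3·t(square B) + 0.3·t(square D)
Solving: t(square E) = 4.0077, t(square B) = 3.6337, t(square D) = 3.8447.
Expected turns from square B to square A: 3.6337.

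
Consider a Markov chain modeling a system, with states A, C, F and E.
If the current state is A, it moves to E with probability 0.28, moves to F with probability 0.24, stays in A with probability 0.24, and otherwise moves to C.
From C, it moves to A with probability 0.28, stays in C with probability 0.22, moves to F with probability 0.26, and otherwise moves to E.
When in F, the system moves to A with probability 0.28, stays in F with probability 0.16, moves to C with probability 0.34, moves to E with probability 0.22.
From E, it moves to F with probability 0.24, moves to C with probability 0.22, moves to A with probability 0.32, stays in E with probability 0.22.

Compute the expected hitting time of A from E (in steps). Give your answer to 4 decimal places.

3.3218

Let t(s) be the expected number of steps to first reach A from state s, with t(A) = 0. Conditioning on the first step:
t(C) = 1 + 0.22·t(C) + 0.26·t(F) + 0.24·t(E)
t(F) = 1 + 0.34·t(C) + 0.16·t(F) + 0.22·t(E)
t(E) = 1 + 0.22·t(C) + 0.24·t(F) + 0.22·t(E)
Solving: t(C) = 3.4575, t(F) = 3.4599, t(E) = 3.3218.
Expected steps from E to A: 3.3218.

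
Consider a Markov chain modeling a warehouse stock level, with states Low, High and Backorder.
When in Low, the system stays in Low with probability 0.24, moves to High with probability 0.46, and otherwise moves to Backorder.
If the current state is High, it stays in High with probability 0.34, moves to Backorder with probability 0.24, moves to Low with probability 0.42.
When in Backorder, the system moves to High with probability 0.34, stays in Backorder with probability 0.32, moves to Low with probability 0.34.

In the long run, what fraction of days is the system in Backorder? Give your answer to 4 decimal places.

Let the stationary distribution be π with π = πP and π_1 + π_2 + π_3 = 1.
π_1 = 0.24·π_1 + 0.42·π_2 + 0.34·π_3
π_2 = 0.46·π_1 + 0.34·π_2 + 0.34·π_3
Solving with the normalization constraint gives π = (0.3368, 0.3804, 0.2828).
So the stationary probability of Backorder is 0.2828.

0.2828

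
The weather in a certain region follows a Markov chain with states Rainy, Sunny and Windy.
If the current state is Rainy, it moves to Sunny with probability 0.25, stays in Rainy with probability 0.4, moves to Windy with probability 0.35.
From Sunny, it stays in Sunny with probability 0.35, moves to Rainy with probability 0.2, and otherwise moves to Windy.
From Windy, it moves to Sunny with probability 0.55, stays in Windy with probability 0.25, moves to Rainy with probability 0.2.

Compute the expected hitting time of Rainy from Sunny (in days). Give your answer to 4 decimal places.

5.0000

Let t(s) be the expected number of days to first reach Rainy from state s, with t(Rainy) = 0. Conditioning on the first day:
t(Sunny) = 1 + 0.35·t(Sunny) + 0.45·t(Windy)
t(Windy) = 1 + 0.55·t(Sunny) + 0.25·t(Windy)
Solving: t(Sunny) = 5.0000, t(Windy) = 5.0000.
Expected days from Sunny to Rainy: 5.0000.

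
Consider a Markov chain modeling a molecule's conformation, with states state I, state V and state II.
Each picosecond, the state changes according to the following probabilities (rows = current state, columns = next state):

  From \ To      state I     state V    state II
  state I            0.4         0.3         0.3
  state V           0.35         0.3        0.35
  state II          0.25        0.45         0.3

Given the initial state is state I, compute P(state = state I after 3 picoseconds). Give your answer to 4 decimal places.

0.3355

Propagate the distribution vector 3 picoseconds from state I.
After 0 picoseconds: (1.0000, 0.0000, 0.0000)
After 1 picosecond: (0.4000, 0.3000, 0.3000)
After 2 picoseconds: (0.3400, 0.3450, 0.3150)
After 3 picoseconds: (0.3355, 0.3473, 0.3173)
P(in state I after 3 picoseconds) = 0.3355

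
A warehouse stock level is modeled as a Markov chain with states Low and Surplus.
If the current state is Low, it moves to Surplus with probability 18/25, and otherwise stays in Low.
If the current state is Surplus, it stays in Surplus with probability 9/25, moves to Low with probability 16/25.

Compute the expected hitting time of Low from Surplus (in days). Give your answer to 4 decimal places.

Let t(s) be the expected number of days to first reach Low from state s, with t(Low) = 0. Conditioning on the first day:
t(Surplus) = 1 + 0.36·t(Surplus)
Solving: t(Surplus) = 1.5625.
Expected days from Surplus to Low: 1.5625.

1.5625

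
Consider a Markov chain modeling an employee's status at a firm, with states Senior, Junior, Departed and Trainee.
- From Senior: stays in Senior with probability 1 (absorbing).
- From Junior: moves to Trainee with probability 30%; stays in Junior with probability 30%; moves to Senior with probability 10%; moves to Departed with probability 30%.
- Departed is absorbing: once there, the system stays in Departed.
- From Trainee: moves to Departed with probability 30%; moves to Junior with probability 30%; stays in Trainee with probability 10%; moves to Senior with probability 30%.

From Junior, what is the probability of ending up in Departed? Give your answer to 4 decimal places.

0.6667

Let h(s) be the probability of absorption at Departed starting from transient state s. Then h(Departed) = 1 and h(Senior) = 0. By first-step analysis:
h(Junior) = 0.1·0 + 0.3·h(Junior) + 0.3·1 + 0.3·h(Trainee)
h(Trainee) = 0.3·0 + 0.3·h(Junior) + 0.3·1 + 0.1·h(Trainee)
Solving: h(Junior) = 0.6667, h(Trainee) = 0.5556.
Starting from Junior, the probability is 0.6667.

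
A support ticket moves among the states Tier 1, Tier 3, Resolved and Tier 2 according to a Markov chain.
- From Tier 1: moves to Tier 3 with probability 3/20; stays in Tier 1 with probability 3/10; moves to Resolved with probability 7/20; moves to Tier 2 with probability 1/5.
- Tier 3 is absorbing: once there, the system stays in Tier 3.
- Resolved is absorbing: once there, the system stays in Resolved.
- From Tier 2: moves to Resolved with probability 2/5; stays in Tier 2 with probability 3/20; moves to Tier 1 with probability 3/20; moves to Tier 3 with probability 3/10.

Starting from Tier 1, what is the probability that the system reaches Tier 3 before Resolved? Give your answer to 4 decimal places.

0.3319

Let h(s) be the probability of absorption at Tier 3 starting from transient state s. Then h(Tier 3) = 1 and h(Resolved) = 0. By first-step analysis:
h(Tier 1) = 0.3·h(Tier 1) + 0.15·1 + 0.35·0 + 0.2·h(Tier 2)
h(Tier 2) = 0.15·h(Tier 1) + 0.3·1 + 0.4·0 + 0.15·h(Tier 2)
Solving: h(Tier 1) = 0.3319, h(Tier 2) = 0.4115.
Starting from Tier 1, the probability is 0.3319.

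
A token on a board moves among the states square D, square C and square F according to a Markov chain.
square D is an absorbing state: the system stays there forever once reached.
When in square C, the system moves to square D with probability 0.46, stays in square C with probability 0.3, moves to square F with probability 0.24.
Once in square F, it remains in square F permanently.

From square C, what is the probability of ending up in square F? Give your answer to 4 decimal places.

Let h(s) be the probability of absorption at square F starting from transient state s. Then h(square F) = 1 and h(square D) = 0. By first-step analysis:
h(square C) = 0.46·0 + 0.3·h(square C) + 0.24·1
Solving: h(square C) = 0.3429.
Starting from square C, the probability is 0.3429.

0.3429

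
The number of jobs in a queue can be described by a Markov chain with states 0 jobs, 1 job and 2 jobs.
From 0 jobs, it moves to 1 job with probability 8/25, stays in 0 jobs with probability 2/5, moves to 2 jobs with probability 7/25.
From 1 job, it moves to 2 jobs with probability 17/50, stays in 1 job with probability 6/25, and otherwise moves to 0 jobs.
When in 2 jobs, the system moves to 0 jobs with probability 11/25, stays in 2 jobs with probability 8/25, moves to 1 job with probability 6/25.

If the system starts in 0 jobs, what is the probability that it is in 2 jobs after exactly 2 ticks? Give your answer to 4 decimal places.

Sum over the intermediate state after 1 tick:
P = P(0 jobs→0 jobs)·P(0 jobs→2 jobs) + P(0 jobs→1 job)·P(1 job→2 jobs) + P(0 jobs→2 jobs)·P(2 jobs→2 jobs)
  = 0.4×0.28 + 0.32×0.34 + 0.28×0.32
  = 0.1120 + 0.1088 + 0.0896 = 0.3104

0.3104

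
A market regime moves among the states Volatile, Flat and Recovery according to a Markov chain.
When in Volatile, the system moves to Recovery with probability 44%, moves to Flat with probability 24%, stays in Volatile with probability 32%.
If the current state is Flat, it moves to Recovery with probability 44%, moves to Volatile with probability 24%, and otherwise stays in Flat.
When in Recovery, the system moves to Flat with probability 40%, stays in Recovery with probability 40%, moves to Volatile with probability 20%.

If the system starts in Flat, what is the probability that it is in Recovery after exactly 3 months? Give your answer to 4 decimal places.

Propagate the distribution vector 3 months from Flat.
After 0 months: (0.0000, 1.0000, 0.0000)
After 1 month: (0.2400, 0.3200, 0.4400)
After 2 months: (0.2416, 0.3360, 0.4224)
After 3 months: (0.2424, 0.3345, 0.4231)
P(in Recovery after 3 months) = 0.4231

0.4231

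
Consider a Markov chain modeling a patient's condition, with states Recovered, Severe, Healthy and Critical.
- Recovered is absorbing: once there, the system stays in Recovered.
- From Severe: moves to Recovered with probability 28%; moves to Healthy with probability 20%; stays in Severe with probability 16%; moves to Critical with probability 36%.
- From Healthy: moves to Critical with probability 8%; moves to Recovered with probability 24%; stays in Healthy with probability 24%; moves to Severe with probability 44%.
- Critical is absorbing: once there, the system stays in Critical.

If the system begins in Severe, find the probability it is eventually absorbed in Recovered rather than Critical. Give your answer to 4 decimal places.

0.4738

Let h(s) be the probability of absorption at Recovered starting from transient state s. Then h(Recovered) = 1 and h(Critical) = 0. By first-step analysis:
h(Severe) = 0.28·1 + 0.16·h(Severe) + 0.2·h(Healthy) + 0.36·0
h(Healthy) = 0.24·1 + 0.44·h(Severe) + 0.24·h(Healthy) + 0.08·0
Solving: h(Severe) = 0.4738, h(Healthy) = 0.5901.
Starting from Severe, the probability is 0.4738.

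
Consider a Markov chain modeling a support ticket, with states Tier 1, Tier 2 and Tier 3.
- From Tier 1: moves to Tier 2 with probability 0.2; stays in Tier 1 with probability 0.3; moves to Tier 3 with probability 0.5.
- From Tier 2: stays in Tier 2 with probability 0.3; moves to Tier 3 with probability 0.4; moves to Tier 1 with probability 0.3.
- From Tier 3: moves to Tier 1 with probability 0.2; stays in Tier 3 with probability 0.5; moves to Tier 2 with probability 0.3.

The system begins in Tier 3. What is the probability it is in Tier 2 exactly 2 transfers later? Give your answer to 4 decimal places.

0.2800

Sum over the intermediate state after 1 transfer:
P = P(Tier 3→Tier 1)·P(Tier 1→Tier 2) + P(Tier 3→Tier 2)·P(Tier 2→Tier 2) + P(Tier 3→Tier 3)·P(Tier 3→Tier 2)
  = 0.2×0.2 + 0.3×0.3 + 0.5×0.3
  = 0.0400 + 0.0900 + 0.1500 = 0.2800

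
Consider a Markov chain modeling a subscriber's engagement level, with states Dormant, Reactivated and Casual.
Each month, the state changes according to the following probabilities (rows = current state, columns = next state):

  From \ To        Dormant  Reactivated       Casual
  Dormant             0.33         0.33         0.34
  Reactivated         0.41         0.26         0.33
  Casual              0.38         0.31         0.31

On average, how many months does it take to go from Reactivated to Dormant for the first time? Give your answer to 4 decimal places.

Let t(s) be the expected number of months to first reach Dormant from state s, with t(Dormant) = 0. Conditioning on the first month:
t(Reactivated) = 1 + 0.26·t(Reactivated) + 0.33·t(Casual)
t(Casual) = 1 + 0.31·t(Reactivated) + 0.31·t(Casual)
Solving: t(Reactivated) = 2.4982, t(Casual) = 2.5716.
Expected months from Reactivated to Dormant: 2.4982.

2.4982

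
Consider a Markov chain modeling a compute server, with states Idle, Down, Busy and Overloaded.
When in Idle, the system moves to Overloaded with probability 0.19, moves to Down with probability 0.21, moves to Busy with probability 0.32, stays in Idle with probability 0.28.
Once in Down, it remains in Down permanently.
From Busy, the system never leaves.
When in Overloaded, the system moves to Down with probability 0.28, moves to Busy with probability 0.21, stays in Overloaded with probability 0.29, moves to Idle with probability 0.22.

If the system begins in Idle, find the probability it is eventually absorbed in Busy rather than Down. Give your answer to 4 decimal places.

0.5690

Let h(s) be the probability of absorption at Busy starting from transient state s. Then h(Busy) = 1 and h(Down) = 0. By first-step analysis:
h(Idle) = 0.28·h(Idle) + 0.21·0 + 0.32·1 + 0.19·h(Overloaded)
h(Overloaded) = 0.22·h(Idle) + 0.28·0 + 0.21·1 + 0.29·h(Overloaded)
Solving: h(Idle) = 0.5690, h(Overloaded) = 0.4721.
Starting from Idle, the probability is 0.5690.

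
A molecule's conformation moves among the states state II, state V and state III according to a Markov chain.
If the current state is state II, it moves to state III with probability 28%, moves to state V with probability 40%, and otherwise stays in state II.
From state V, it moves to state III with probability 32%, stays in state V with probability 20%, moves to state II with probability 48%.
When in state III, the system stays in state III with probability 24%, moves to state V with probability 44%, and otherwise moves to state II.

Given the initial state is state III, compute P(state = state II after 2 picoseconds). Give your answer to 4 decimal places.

0.3904

Sum over the intermediate state after 1 picosecond:
P = P(state III→state II)·P(state II→state II) + P(state III→state V)·P(state V→state II) + P(state III→state III)·P(state III→state II)
  = 0.32×0.32 + 0.44×0.48 + 0.24×0.32
  = 0.1024 + 0.2112 + 0.0768 = 0.3904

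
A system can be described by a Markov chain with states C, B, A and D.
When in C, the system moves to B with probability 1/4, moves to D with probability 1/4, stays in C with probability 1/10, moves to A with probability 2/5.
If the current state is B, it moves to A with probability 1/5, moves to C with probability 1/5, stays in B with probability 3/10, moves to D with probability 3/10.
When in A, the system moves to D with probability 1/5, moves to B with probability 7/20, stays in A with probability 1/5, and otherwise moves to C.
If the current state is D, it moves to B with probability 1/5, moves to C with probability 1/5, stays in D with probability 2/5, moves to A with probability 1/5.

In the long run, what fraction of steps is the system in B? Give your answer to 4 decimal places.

0.2727

Let the stationary distribution be π with π = πP and π_1 + π_2 + π_3 + π_4 = 1.
π_1 = 0.1·π_1 + 0.2·π_2 + 0.25·π_3 + 0.2·π_4
π_2 = 0.25·π_1 + 0.3·π_2 + 0.35·π_3 + 0.2·π_4
π_3 = 0.4·π_1 + 0.2·π_2 + 0.2·π_3 + 0.2·π_4
Solving with the normalization constraint gives π = (0.1927, 0.2727, 0.2385, 0.2961).
So the stationary probability of B is 0.2727.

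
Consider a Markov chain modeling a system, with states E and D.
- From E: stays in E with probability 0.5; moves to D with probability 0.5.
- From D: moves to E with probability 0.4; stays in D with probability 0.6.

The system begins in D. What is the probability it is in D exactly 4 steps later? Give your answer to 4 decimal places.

0.5556

Propagate the distribution vector 4 steps from D.
After 0 steps: (0.0000, 1.0000)
After 1 step: (0.4000, 0.6000)
After 2 steps: (0.4400, 0.5600)
After 3 steps: (0.4440, 0.5560)
After 4 steps: (0.4444, 0.5556)
P(in D after 4 steps) = 0.5556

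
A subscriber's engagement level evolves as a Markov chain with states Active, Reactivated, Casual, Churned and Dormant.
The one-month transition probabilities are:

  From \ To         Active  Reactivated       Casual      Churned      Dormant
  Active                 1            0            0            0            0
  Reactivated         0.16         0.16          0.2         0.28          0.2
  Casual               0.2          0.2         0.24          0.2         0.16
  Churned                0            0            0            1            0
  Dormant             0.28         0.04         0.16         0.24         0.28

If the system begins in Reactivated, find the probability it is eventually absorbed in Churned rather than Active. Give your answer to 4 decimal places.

Let h(s) be the probability of absorption at Churned starting from transient state s. Then h(Churned) = 1 and h(Active) = 0. By first-step analysis:
h(Reactivated) = 0.16·0 + 0.16·h(Reactivated) + 0.2·h(Casual) + 0.28·1 + 0.2·h(Dormant)
h(Casual) = 0.2·0 + 0.2·h(Reactivated) + 0.24·h(Casual) + 0.2·1 + 0.16·h(Dormant)
h(Dormant) = 0.28·0 + 0.04·h(Reactivated) + 0.16·h(Casual) + 0.24·1 + 0.28·h(Dormant)
Solving: h(Reactivated) = 0.5698, h(Casual) = 0.5140, h(Dormant) = 0.4792.
Starting from Reactivated, the probability is 0.5698.

0.5698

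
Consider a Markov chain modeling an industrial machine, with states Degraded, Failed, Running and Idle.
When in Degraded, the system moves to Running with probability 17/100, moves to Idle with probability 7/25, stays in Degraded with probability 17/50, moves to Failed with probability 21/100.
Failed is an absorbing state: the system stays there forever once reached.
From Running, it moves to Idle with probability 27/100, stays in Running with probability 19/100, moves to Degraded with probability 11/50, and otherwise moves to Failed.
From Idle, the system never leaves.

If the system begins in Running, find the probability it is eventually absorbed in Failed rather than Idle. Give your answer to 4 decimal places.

0.5177

Let h(s) be the probability of absorption at Failed starting from transient state s. Then h(Failed) = 1 and h(Idle) = 0. By first-step analysis:
h(Degraded) = 0.34·h(Degraded) + 0.21·1 + 0.17·h(Running) + 0.28·0
h(Running) = 0.22·h(Degraded) + 0.32·1 + 0.19·h(Running) + 0.27·0
Solving: h(Degraded) = 0.4515, h(Running) = 0.5177.
Starting from Running, the probability is 0.5177.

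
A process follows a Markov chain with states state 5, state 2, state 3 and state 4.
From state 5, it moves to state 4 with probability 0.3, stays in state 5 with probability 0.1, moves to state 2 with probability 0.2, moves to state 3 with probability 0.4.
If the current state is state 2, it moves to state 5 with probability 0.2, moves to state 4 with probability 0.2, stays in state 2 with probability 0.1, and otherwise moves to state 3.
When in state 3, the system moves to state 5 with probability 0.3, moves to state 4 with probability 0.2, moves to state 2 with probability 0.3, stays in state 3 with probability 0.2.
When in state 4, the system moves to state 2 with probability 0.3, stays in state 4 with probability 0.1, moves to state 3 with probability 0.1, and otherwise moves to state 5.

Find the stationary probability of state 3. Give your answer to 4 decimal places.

0.3008

Let the stationary distribution be π with π = πP and π_1 + π_2 + π_3 + π_4 = 1.
π_1 = 0.1·π_1 + 0.2·π_2 + 0.3·π_3 + 0.5·π_4
π_2 = 0.2·π_1 + 0.1·π_2 + 0.3·π_3 + 0.3·π_4
π_3 = 0.4·π_1 + 0.5·π_2 + 0.2·π_3 + 0.1·π_4
Solving with the normalization constraint gives π = (0.2653, 0.2279, 0.3008, 0.2059).
So the stationary probability of state 3 is 0.3008.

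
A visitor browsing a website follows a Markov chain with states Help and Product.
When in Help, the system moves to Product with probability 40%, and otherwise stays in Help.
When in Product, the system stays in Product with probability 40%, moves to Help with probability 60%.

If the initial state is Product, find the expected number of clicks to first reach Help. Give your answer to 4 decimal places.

1.6667

Let t(s) be the expected number of clicks to first reach Help from state s, with t(Help) = 0. Conditioning on the first click:
t(Product) = 1 + 0.4·t(Product)
Solving: t(Product) = 1.6667.
Expected clicks from Product to Help: 1.6667.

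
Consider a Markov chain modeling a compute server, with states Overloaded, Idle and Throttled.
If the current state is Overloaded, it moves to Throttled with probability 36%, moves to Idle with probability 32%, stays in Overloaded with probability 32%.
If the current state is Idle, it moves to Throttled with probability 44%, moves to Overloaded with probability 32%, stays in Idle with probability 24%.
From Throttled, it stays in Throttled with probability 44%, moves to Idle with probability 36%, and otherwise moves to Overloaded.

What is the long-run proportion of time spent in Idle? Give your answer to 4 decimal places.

Let the stationary distribution be π with π = πP and π_1 + π_2 + π_3 = 1.
π_1 = 0.32·π_1 + 0.32·π_2 + 0.2·π_3
π_2 = 0.32·π_1 + 0.24·π_2 + 0.36·π_3
Solving with the normalization constraint gives π = (0.2698, 0.3118, 0.4184).
So the stationary probability of Idle is 0.3118.

0.3118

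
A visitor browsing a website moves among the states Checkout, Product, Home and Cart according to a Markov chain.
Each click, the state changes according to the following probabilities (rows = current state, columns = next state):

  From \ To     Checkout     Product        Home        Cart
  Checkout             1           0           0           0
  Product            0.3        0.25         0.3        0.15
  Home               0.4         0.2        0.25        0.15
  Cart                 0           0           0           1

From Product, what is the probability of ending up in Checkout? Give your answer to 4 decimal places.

Let h(s) be the probability of absorption at Checkout starting from transient state s. Then h(Checkout) = 1 and h(Cart) = 0. By first-step analysis:
h(Product) = 0.3·1 + 0.25·h(Product) + 0.3·h(Home) + 0.15·0
h(Home) = 0.4·1 + 0.2·h(Product) + 0.25·h(Home) + 0.15·0
Solving: h(Product) = 0.6866, h(Home) = 0.7164.
Starting from Product, the probability is 0.6866.

0.6866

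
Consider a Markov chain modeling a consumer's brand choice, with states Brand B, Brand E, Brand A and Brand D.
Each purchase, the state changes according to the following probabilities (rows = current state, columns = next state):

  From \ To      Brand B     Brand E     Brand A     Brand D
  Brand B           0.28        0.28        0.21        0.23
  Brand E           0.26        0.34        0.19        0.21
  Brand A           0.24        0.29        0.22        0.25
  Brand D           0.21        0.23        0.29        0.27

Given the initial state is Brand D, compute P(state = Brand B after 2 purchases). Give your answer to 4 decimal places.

0.2449

Propagate the distribution vector 2 purchases from Brand D.
After 0 purchases: (0.0000, 0.0000, 0.0000, 1.0000)
After 1 purchase: (0.2100, 0.2300, 0.2900, 0.2700)
After 2 purchases: (0.2449, 0.2832, 0.2299, 0.2420)
P(in Brand B after 2 purchases) = 0.2449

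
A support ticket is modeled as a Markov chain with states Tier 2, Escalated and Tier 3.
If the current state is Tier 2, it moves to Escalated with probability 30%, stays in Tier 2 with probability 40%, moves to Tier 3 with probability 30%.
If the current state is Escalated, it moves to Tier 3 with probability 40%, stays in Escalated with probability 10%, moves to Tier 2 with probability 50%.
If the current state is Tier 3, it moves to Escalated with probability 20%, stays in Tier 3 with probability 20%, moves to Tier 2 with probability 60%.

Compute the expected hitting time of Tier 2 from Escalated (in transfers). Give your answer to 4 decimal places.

Let t(s) be the expected number of transfers to first reach Tier 2 from state s, with t(Tier 2) = 0. Conditioning on the first transfer:
t(Escalated) = 1 + 0.1·t(Escalated) + 0.4·t(Tier 3)
t(Tier 3) = 1 + 0.2·t(Escalated) + 0.2·t(Tier 3)
Solving: t(Escalated) = 1.8750, t(Tier 3) = 1.7188.
Expected transfers from Escalated to Tier 2: 1.8750.

1.8750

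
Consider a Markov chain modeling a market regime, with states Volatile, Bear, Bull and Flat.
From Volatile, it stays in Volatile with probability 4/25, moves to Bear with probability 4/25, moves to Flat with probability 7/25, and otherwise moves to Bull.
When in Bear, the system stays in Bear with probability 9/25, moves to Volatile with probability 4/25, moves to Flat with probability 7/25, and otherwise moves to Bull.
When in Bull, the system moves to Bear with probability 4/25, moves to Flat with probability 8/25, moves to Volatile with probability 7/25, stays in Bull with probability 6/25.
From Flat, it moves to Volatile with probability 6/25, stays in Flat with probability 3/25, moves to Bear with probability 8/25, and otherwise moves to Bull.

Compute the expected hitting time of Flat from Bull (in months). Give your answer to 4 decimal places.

Let t(s) be the expected number of months to first reach Flat from state s, with t(Flat) = 0. Conditioning on the first month:
t(Volatile) = 1 + 0.16·t(Volatile) + 0.16·t(Bear) + 0.4·t(Bull)
t(Bear) = 1 + 0.16·t(Volatile) + 0.36·t(Bear) + 0.2·t(Bull)
t(Bull) = 1 + 0.28·t(Volatile) + 0.16·t(Bear) + 0.24·t(Bull)
Solving: t(Volatile) = 3.4198, t(Bear) = 3.4493, t(Bull) = 3.3019.
Expected months from Bull to Flat: 3.3019.

3.3019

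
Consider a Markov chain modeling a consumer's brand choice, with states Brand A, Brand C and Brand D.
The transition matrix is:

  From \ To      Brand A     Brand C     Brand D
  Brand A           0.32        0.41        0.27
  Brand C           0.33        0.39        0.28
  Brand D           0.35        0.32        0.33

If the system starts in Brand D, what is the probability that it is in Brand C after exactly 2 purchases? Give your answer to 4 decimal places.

0.3739

Sum over the intermediate state after 1 purchase:
P = P(Brand D→Brand A)·P(Brand A→Brand C) + P(Brand D→Brand C)·P(Brand C→Brand C) + P(Brand D→Brand D)·P(Brand D→Brand C)
  = 0.35×0.41 + 0.32×0.39 + 0.33×0.32
  = 0.1435 + 0.1248 + 0.1056 = 0.3739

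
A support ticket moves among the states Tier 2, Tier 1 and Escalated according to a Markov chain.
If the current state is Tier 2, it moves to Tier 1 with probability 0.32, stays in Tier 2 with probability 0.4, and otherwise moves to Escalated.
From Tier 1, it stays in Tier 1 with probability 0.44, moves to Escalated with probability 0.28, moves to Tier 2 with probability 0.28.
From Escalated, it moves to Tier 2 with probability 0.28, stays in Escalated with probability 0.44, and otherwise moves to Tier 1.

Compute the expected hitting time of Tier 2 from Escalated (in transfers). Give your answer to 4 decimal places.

3.5714

Let t(s) be the expected number of transfers to first reach Tier 2 from state s, with t(Tier 2) = 0. Conditioning on the first transfer:
t(Tier 1) = 1 + 0.44·t(Tier 1) + 0.28·t(Escalated)
t(Escalated) = 1 + 0.28·t(Tier 1) + 0.44·t(Escalated)
Solving: t(Tier 1) = 3.5714, t(Escalated) = 3.5714.
Expected transfers from Escalated to Tier 2: 3.5714.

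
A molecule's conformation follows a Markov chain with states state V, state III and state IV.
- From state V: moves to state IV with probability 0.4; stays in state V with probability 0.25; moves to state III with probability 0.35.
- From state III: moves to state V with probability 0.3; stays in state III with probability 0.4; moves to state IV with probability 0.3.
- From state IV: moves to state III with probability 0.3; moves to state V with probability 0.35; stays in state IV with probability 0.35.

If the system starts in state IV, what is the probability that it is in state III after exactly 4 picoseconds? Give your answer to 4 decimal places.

0.3501

Propagate the distribution vector 4 picoseconds from state IV.
After 0 picoseconds: (0.0000, 0.0000, 1.0000)
After 1 picosecond: (0.3500, 0.3000, 0.3500)
After 2 picoseconds: (0.3000, 0.3475, 0.3525)
After 3 picoseconds: (0.3026, 0.3498, 0.3476)
After 4 picoseconds: (0.3023, 0.3501, 0.3476)
P(in state III after 4 picoseconds) = 0.3501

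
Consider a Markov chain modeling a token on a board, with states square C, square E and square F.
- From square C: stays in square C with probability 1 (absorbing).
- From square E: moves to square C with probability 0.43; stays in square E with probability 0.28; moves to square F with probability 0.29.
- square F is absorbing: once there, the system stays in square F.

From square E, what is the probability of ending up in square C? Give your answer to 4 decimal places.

Let h(s) be the probability of absorption at square C starting from transient state s. Then h(square C) = 1 and h(square F) = 0. By first-step analysis:
h(square E) = 0.43·1 + 0.28·h(square E) + 0.29·0
Solving: h(square E) = 0.5972.
Starting from square E, the probability is 0.5972.

0.5972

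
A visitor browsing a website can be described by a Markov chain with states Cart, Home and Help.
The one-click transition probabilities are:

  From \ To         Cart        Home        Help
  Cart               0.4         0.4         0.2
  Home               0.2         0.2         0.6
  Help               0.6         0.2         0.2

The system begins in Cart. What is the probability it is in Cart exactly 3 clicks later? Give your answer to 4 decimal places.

Propagate the distribution vector 3 clicks from Cart.
After 0 clicks: (1.0000, 0.0000, 0.0000)
After 1 click: (0.4000, 0.4000, 0.2000)
After 2 clicks: (0.3600, 0.2800, 0.3600)
After 3 clicks: (0.4160, 0.2720, 0.3120)
P(in Cart after 3 clicks) = 0.4160

0.4160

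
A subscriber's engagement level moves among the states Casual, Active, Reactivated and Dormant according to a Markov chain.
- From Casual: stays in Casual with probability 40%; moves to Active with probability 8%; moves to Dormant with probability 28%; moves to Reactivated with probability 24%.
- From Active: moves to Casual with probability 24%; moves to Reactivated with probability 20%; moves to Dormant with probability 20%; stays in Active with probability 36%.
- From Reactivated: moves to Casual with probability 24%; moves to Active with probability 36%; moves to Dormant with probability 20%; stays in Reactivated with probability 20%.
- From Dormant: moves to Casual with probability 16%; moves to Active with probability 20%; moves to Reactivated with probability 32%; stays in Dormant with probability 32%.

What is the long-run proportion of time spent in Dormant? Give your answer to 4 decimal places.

0.2511

Let the stationary distribution be π with π = πP and π_1 + π_2 + π_3 + π_4 = 1.
π_1 = 0.4·π_1 + 0.24·π_2 + 0.24·π_3 + 0.16·π_4
π_2 = 0.08·π_1 + 0.36·π_2 + 0.36·π_3 + 0.2·π_4
π_3 = 0.24·π_1 + 0.2·π_2 + 0.2·π_3 + 0.32·π_4
Solving with the normalization constraint gives π = (0.2618, 0.2465, 0.2406, 0.2511).
So the stationary probability of Dormant is 0.2511.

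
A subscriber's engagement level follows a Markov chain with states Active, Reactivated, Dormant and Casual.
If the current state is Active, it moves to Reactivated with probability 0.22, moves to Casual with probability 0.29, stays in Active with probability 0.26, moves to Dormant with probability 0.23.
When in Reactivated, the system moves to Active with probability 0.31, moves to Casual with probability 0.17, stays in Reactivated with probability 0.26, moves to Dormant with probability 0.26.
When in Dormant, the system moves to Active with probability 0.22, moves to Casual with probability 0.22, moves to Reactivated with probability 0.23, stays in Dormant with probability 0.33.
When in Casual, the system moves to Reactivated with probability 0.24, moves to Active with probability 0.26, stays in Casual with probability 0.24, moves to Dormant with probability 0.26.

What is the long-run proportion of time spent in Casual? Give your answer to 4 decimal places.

Let the stationary distribution be π with π = πP and π_1 + π_2 + π_3 + π_4 = 1.
π_1 = 0.26·π_1 + 0.31·π_2 + 0.22·π_3 + 0.26·π_4
π_2 = 0.22·π_1 + 0.26·π_2 + 0.23·π_3 + 0.24·π_4
π_3 = 0.23·π_1 + 0.26·π_2 + 0.33·π_3 + 0.26·π_4
Solving with the normalization constraint gives π = (0.2610, 0.2368, 0.2712, 0.2311).
So the stationary probability of Casual is 0.2311.

0.2311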